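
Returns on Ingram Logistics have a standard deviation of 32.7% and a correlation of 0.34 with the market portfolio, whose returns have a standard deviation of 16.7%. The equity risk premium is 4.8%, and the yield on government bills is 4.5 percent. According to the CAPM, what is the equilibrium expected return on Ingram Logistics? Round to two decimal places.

β = ρ × σ_i / σ_m = 0.34 × 32.7% / 16.7% = 0.6657
E(R) = 4.5% + 0.6657 × 4.8% = 7.70%

7.70%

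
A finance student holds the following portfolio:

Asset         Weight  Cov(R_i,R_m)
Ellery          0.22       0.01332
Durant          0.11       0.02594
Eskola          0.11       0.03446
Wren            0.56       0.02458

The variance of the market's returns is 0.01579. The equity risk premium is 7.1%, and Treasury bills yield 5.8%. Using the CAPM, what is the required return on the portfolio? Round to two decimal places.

β_Ellery = 0.01332 / 0.01579 = 0.8436
β_Durant = 0.02594 / 0.01579 = 1.6428
β_Eskola = 0.03446 / 0.01579 = 2.1824
β_Wren = 0.02458 / 0.01579 = 1.5567
β_P = Σ w_i β_i = 0.22×0.8436 + 0.11×1.6428 + 0.11×2.1824 + 0.56×1.5567 = 1.4781
E(R_P) = R_f + β_P × MRP = 5.8% + 1.4781 × 7.1% = 16.29%

16.29%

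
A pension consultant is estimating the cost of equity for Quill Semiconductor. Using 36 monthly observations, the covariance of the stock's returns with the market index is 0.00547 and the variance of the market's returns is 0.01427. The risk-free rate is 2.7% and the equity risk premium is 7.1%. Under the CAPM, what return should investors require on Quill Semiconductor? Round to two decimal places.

5.42%

β = Cov(R_i, R_m) / Var(R_m) = 0.00547 / 0.01427 = 0.3833
E(R) = R_f + β × MRP = 2.7% + 0.3833 × 7.1% = 5.42%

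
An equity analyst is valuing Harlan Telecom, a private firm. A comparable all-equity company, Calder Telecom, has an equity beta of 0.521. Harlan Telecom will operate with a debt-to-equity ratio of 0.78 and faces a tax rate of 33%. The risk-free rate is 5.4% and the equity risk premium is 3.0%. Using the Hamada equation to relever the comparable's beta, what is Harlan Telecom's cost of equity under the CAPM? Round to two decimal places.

β_L = β_U × [1 + (1 − t)(D/E)] = 0.521 × [1 + (1 − 0.33) × 0.78]
    = 0.521 × [1 + 0.67 × 0.78] = 0.521 × 1.5226 = 0.7933
E(R) = R_f + β_L × MRP = 5.4% + 0.7933 × 3.0% = 7.78%

7.78%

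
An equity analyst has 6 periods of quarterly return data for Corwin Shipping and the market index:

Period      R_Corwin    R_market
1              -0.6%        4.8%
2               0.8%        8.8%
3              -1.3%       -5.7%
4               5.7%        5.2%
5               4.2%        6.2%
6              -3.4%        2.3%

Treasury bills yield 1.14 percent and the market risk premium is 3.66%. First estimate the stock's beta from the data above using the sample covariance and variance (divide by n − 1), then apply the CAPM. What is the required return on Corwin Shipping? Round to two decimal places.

Mean R_i = (-0.6 + 0.8 − 1.3 + 5.7 + 4.2 − 3.4) / 6 = 0.9000%
Mean R_m = (4.8 + 8.8 − 5.7 + 5.2 + 6.2 + 2.3) / 6 = 3.6000%
Σ(R_i − R̄_i)(R_m − R̄_m) = 39.9900  ⇒  Cov = 39.9900 / 5 = 7.9980
Σ(R_m − R̄_m)² = 125.9800  ⇒  Var(R_m) = 125.9800 / 5 = 25.1960
β = Cov / Var(R_m) = 7.9980 / 25.1960 = 0.3174
E(R) = R_f + β × MRP = 1.14% + 0.3174 × 3.66% = 2.30%

2.30%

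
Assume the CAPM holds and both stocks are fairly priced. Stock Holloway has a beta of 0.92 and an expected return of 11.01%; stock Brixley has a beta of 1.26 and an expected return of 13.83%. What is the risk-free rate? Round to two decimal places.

Both satisfy E(R) = R_f + β·MRP, so the slope of the SML is
MRP = (13.83% − 11.01%) / (1.26 − 0.92) = 2.82% / 0.34 = 8.2941%
R_f = E(R_Holloway) − β_Holloway·MRP = 11.01% − 0.92 × 8.2941% = 3.3794%

3.38%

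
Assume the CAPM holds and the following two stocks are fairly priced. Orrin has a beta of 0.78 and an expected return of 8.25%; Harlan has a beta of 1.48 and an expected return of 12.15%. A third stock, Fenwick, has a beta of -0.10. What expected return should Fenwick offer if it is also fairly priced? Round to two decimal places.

3.35%

MRP (SML slope) = (12.15% − 8.25%) / (1.48 − 0.78) = 3.90% / 0.70 = 5.5714%
R_f (intercept) = 8.25% − 0.78 × 5.5714% = 3.9043%
E(R_Fenwick) = R_f + β × MRP = 3.9043% + -0.10 × 5.5714% = 3.35%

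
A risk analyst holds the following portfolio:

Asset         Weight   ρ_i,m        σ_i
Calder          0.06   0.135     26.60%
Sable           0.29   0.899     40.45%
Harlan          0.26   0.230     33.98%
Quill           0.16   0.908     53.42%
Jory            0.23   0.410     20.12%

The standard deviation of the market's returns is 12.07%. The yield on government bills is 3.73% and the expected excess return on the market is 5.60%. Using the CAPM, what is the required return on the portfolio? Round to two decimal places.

β_Calder = 0.135 × 26.60% / 12.07% = 0.2975
β_Sable = 0.899 × 40.45% / 12.07% = 3.0128
β_Harlan = 0.230 × 33.98% / 12.07% = 0.6475
β_Quill = 0.908 × 53.42% / 12.07% = 4.0187
β_Jory = 0.410 × 20.12% / 12.07% = 0.6834
β_P = Σ w_i β_i = 0.06×0.2975 + 0.29×3.0128 + 0.26×0.6475 + 0.16×4.0187 + 0.23×0.6834 = 1.8601
E(R_P) = R_f + β_P × MRP = 3.73% + 1.8601 × 5.60% = 14.15%

14.15%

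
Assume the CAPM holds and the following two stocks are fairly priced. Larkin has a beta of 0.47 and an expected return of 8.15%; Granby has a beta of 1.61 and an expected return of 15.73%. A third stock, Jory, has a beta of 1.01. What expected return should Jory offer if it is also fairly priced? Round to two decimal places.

11.74%

MRP (SML slope) = (15.73% − 8.15%) / (1.61 − 0.47) = 7.58% / 1.14 = 6.6491%
R_f (intercept) = 8.15% − 0.47 × 6.6491% = 5.0249%
E(R_Jory) = R_f + β × MRP = 5.0249% + 1.01 × 6.6491% = 11.74%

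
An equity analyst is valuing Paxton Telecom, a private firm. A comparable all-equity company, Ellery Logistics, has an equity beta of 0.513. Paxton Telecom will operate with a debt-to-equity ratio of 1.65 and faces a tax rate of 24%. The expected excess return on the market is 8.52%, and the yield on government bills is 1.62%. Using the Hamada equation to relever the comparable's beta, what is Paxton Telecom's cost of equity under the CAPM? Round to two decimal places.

β_L = β_U × [1 + (1 − t)(D/E)] = 0.513 × [1 + (1 − 0.24) × 1.65]
    = 0.513 × [1 + 0.76 × 1.65] = 0.513 × 2.2540 = 1.1563
E(R) = R_f + β_L × MRP = 1.62% + 1.1563 × 8.52% = 11.47%

11.47%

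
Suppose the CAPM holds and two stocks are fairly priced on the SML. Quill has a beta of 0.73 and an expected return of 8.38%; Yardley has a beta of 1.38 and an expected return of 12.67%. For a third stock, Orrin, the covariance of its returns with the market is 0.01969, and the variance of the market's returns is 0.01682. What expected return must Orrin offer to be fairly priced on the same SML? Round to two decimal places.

11.29%

MRP = (12.67% − 8.38%) / (1.38 − 0.73) = 6.6000%
R_f = 8.38% − 0.73 × 6.6000% = 3.5620%
β_Orrin = Cov / Var(R_m) = 0.01969 / 0.01682 = 1.1706
E(R_Orrin) = R_f + β × MRP = 3.5620% + 1.1706 × 6.6000% = 11.29%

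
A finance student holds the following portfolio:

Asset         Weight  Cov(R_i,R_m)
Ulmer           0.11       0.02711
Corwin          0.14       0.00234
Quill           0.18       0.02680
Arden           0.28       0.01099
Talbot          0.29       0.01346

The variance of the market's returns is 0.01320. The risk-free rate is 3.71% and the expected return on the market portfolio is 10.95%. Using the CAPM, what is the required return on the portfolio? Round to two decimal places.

β_Ulmer = 0.02711 / 0.01320 = 2.0538
β_Corwin = 0.00234 / 0.01320 = 0.1773
β_Quill = 0.02680 / 0.01320 = 2.0303
β_Arden = 0.01099 / 0.01320 = 0.8326
β_Talbot = 0.01346 / 0.01320 = 1.0197
β_P = Σ w_i β_i = 0.11×2.0538 + 0.14×0.1773 + 0.18×2.0303 + 0.28×0.8326 + 0.29×1.0197 = 1.1450
MRP = 10.95% − 3.71% = 7.24%
E(R_P) = R_f + β_P × MRP = 3.71% + 1.1450 × 7.24% = 12.00%

12.00%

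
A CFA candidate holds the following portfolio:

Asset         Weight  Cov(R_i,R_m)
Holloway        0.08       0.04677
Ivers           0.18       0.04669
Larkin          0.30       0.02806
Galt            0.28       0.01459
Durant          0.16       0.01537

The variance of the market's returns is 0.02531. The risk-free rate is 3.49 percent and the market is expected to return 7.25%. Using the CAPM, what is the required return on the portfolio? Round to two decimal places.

β_Holloway = 0.04677 / 0.02531 = 1.8479
β_Ivers = 0.04669 / 0.02531 = 1.8447
β_Larkin = 0.02806 / 0.02531 = 1.1087
β_Galt = 0.01459 / 0.02531 = 0.5765
β_Durant = 0.01537 / 0.02531 = 0.6073
β_P = Σ w_i β_i = 0.08×1.8479 + 0.18×1.8447 + 0.30×1.1087 + 0.28×0.5765 + 0.16×0.6073 = 1.0711
MRP = 7.25% − 3.49% = 3.76%
E(R_P) = R_f + β_P × MRP = 3.49% + 1.0711 × 3.76% = 7.52%

7.52%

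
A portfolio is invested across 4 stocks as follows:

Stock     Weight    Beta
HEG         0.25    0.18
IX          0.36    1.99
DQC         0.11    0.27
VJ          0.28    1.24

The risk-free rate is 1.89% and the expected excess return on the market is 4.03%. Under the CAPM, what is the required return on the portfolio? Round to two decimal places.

β_P = Σ w_i β_i = 0.25×0.18 + 0.36×1.99 + 0.11×0.27 + 0.28×1.24 = 1.1383
E(R_P) = R_f + β_P × MRP = 1.89% + 1.1383 × 4.03% = 6.48%

6.48%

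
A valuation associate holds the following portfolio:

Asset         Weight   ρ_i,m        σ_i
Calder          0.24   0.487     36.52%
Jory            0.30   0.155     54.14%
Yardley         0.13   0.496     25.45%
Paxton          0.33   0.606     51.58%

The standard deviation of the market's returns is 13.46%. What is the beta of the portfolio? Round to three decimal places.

1.392

β_Calder = 0.487 × 36.52% / 13.46% = 1.3213
β_Jory = 0.155 × 54.14% / 13.46% = 0.6235
β_Yardley = 0.496 × 25.45% / 13.46% = 0.9378
β_Paxton = 0.606 × 51.58% / 13.46% = 2.3222
β_P = Σ w_i β_i = 0.24×1.3213 + 0.30×0.6235 + 0.13×0.9378 + 0.33×2.3222 = 1.3924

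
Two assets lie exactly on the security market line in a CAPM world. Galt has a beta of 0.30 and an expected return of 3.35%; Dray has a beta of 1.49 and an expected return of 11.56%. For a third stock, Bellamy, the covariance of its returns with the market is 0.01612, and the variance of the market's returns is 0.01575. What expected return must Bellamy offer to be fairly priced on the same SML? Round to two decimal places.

8.34%

MRP = (11.56% − 3.35%) / (1.49 − 0.30) = 6.8992%
R_f = 3.35% − 0.30 × 6.8992% = 1.2802%
β_Bellamy = Cov / Var(R_m) = 0.01612 / 0.01575 = 1.0235
E(R_Bellamy) = R_f + β × MRP = 1.2802% + 1.0235 × 6.8992% = 8.34%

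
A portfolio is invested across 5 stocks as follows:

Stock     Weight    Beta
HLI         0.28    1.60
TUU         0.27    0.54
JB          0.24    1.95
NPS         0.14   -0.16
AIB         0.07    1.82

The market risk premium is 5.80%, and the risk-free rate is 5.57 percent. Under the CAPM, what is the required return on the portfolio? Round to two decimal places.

β_P = Σ w_i β_i = 0.28×1.60 + 0.27×0.54 + 0.24×1.95 + 0.14×-0.16 + 0.07×1.82 = 1.1668
E(R_P) = R_f + β_P × MRP = 5.57% + 1.1668 × 5.80% = 12.34%

12.34%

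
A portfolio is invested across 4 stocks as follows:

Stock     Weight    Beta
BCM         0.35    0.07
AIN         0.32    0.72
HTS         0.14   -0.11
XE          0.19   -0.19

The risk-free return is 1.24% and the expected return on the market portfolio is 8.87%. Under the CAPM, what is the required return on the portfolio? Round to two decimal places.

2.79%

β_P = Σ w_i β_i = 0.35×0.07 + 0.32×0.72 + 0.14×-0.11 + 0.19×-0.19 = 0.2034
MRP = 8.87% − 1.24% = 7.63%
E(R_P) = R_f + β_P × MRP = 1.24% + 0.2034 × 7.63% = 2.79%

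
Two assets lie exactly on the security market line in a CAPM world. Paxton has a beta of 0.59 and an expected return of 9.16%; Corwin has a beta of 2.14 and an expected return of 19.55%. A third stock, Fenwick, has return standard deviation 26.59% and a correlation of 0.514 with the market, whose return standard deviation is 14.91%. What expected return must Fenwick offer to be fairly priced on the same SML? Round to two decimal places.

11.35%

MRP = (19.55% − 9.16%) / (2.14 − 0.59) = 6.7032%
R_f = 9.16% − 0.59 × 6.7032% = 5.2051%
β_Fenwick = ρ·σ_i/σ_m = 0.514 × 26.59 / 14.91 = 0.9167
E(R_Fenwick) = R_f + β × MRP = 5.2051% + 0.9167 × 6.7032% = 11.35%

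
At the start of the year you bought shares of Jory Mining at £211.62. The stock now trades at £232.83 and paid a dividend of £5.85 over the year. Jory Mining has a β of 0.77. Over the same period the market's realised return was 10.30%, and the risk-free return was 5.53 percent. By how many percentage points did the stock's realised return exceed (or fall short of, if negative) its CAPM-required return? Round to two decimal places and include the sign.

+3.58%

Realised HPR = (P1 + D1 − P0) / P0 = (232.83 + 5.85 − 211.62) / 211.62 = 27.06 / 211.62 = 12.7871%
MRP = 10.30% − 5.53% = 4.77%
CAPM required = R_f + β·MRP = 5.53% + 0.77 × 4.77% = 9.2029%
α = realised − required = 12.7871% − 9.2029% = +3.58%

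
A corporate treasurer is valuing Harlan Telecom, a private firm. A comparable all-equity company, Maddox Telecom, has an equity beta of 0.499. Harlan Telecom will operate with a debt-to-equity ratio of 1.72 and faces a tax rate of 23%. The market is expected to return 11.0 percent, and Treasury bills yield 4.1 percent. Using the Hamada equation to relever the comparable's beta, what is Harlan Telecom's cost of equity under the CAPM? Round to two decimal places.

12.10%

β_L = β_U × [1 + (1 − t)(D/E)] = 0.499 × [1 + (1 − 0.23) × 1.72]
    = 0.499 × [1 + 0.77 × 1.72] = 0.499 × 2.3244 = 1.1599
MRP = 11.0% − 4.1% = 6.90%
E(R) = R_f + β_L × MRP = 4.1% + 1.1599 × 6.9% = 12.10%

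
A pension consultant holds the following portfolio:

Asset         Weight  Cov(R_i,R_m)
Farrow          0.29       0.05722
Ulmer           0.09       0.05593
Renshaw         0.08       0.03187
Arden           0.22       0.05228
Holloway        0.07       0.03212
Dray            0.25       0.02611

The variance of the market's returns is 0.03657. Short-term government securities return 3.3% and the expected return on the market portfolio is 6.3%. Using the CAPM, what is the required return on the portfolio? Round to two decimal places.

6.95%

β_Farrow = 0.05722 / 0.03657 = 1.5647
β_Ulmer = 0.05593 / 0.03657 = 1.5294
β_Renshaw = 0.03187 / 0.03657 = 0.8715
β_Arden = 0.05228 / 0.03657 = 1.4296
β_Holloway = 0.03212 / 0.03657 = 0.8783
β_Dray = 0.02611 / 0.03657 = 0.7140
β_P = Σ w_i β_i = 0.29×1.5647 + 0.09×1.5294 + 0.08×0.8715 + 0.22×1.4296 + 0.07×0.8783 + 0.25×0.7140 = 1.2156
MRP = 6.3% − 3.3% = 3.00%
E(R_P) = R_f + β_P × MRP = 3.3% + 1.2156 × 3.0% = 6.95%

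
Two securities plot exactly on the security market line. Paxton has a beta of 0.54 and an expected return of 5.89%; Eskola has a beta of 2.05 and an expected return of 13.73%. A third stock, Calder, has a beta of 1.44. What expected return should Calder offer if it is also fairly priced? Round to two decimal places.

MRP (SML slope) = (13.73% − 5.89%) / (2.05 − 0.54) = 7.84% / 1.51 = 5.1921%
R_f (intercept) = 5.89% − 0.54 × 5.1921% = 3.0863%
E(R_Calder) = R_f + β × MRP = 3.0863% + 1.44 × 5.1921% = 10.56%

10.56%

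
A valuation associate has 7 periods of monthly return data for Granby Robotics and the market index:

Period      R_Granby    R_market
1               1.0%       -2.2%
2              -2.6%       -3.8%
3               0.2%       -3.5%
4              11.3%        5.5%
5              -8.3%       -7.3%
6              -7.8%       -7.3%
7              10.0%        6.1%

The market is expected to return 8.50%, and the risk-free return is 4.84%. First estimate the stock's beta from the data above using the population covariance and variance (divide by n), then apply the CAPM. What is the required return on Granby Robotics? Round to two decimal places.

Mean R_i = (1.0 − 2.6 + 0.2 + 11.3 − 8.3 − 7.8 + 10.0) / 7 = 0.5429%
Mean R_m = (-2.2 − 3.8 − 3.5 + 5.5 − 7.3 − 7.3 + 6.1) / 7 = -1.7857%
Σ(R_i − R̄_i)(R_m − R̄_m) = 254.4457  ⇒  Cov = 254.4457 / 7 = 36.3494
Σ(R_m − R̄_m)² = 183.2486  ⇒  Var(R_m) = 183.2486 / 7 = 26.1784
β = Cov / Var(R_m) = 36.3494 / 26.1784 = 1.3885
MRP = 8.50% − 4.84% = 3.66%
E(R) = R_f + β × MRP = 4.84% + 1.3885 × 3.66% = 9.92%

9.92%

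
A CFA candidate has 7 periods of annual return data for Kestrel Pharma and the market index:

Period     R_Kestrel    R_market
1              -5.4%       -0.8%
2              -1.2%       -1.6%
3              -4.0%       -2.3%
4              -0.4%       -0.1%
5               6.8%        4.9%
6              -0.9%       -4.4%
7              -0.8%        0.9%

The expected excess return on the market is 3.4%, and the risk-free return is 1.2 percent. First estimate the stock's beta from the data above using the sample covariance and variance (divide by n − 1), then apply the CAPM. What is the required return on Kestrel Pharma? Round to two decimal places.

4.48%

Mean R_i = (-5.4 − 1.2 − 4.0 − 0.4 + 6.8 − 0.9 − 0.8) / 7 = -0.8429%
Mean R_m = (-0.8 − 1.6 − 2.3 − 0.1 + 4.9 − 4.4 + 0.9) / 7 = -0.4857%
Σ(R_i − R̄_i)(R_m − R̄_m) = 49.1743  ⇒  Cov = 49.1743 / 6 = 8.1957
Σ(R_m − R̄_m)² = 51.0286  ⇒  Var(R_m) = 51.0286 / 6 = 8.5048
β = Cov / Var(R_m) = 8.1957 / 8.5048 = 0.9637
E(R) = R_f + β × MRP = 1.2% + 0.9637 × 3.4% = 4.48%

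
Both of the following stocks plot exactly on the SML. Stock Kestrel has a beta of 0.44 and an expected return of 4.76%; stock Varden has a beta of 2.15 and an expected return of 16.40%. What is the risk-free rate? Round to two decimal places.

1.76%

Both satisfy E(R) = R_f + β·MRP, so the slope of the SML is
MRP = (16.40% − 4.76%) / (2.15 − 0.44) = 11.64% / 1.71 = 6.8070%
R_f = E(R_Kestrel) − β_Kestrel·MRP = 4.76% − 0.44 × 6.8070% = 1.7649%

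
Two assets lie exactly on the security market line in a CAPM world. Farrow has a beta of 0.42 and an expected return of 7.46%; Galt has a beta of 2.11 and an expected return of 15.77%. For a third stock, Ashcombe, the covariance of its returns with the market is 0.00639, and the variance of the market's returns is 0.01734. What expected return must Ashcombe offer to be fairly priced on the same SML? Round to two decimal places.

7.21%

MRP = (15.77% − 7.46%) / (2.11 − 0.42) = 4.9172%
R_f = 7.46% − 0.42 × 4.9172% = 5.3948%
β_Ashcombe = Cov / Var(R_m) = 0.00639 / 0.01734 = 0.3685
E(R_Ashcombe) = R_f + β × MRP = 5.3948% + 0.3685 × 4.9172% = 7.21%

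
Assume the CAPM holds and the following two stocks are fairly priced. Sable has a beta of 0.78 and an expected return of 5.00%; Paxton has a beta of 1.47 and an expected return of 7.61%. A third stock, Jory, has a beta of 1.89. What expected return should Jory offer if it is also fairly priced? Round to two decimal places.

MRP (SML slope) = (7.61% − 5.00%) / (1.47 − 0.78) = 2.61% / 0.69 = 3.7826%
R_f (intercept) = 5.00% − 0.78 × 3.7826% = 2.0496%
E(R_Jory) = R_f + β × MRP = 2.0496% + 1.89 × 3.7826% = 9.20%

9.20%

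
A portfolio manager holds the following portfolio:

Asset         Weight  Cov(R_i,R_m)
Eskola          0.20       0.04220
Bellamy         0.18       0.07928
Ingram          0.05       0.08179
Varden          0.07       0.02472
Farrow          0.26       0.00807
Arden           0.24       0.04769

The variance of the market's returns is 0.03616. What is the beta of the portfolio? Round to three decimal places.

β_Eskola = 0.04220 / 0.03616 = 1.1670
β_Bellamy = 0.07928 / 0.03616 = 2.1925
β_Ingram = 0.08179 / 0.03616 = 2.2619
β_Varden = 0.02472 / 0.03616 = 0.6836
β_Farrow = 0.00807 / 0.03616 = 0.2232
β_Arden = 0.04769 / 0.03616 = 1.3189
β_P = Σ w_i β_i = 0.20×1.1670 + 0.18×2.1925 + 0.05×2.2619 + 0.07×0.6836 + 0.26×0.2232 + 0.24×1.3189 = 1.1636

1.164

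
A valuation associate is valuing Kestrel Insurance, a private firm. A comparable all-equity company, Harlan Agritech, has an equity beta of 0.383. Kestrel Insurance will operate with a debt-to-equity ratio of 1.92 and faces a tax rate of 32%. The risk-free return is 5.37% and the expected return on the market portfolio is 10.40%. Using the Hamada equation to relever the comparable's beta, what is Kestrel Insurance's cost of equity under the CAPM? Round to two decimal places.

9.81%

β_L = β_U × [1 + (1 − t)(D/E)] = 0.383 × [1 + (1 − 0.32) × 1.92]
    = 0.383 × [1 + 0.68 × 1.92] = 0.383 × 2.3056 = 0.8830
MRP = 10.40% − 5.37% = 5.03%
E(R) = R_f + β_L × MRP = 5.37% + 0.8830 × 5.03% = 9.81%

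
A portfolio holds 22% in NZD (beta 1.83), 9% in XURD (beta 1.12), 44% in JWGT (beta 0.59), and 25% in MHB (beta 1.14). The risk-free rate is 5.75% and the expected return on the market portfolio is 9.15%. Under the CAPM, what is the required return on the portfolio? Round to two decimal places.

β_P = Σ w_i β_i = 0.22×1.83 + 0.09×1.12 + 0.44×0.59 + 0.25×1.14 = 1.0480
MRP = 9.15% − 5.75% = 3.40%
E(R_P) = R_f + β_P × MRP = 5.75% + 1.0480 × 3.40% = 9.31%

9.31%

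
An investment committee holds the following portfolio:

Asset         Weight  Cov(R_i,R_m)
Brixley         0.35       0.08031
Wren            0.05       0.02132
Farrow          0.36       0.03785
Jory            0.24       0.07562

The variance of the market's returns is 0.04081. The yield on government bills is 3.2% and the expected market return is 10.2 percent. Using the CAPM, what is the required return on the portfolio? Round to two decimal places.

13.65%

β_Brixley = 0.08031 / 0.04081 = 1.9679
β_Wren = 0.02132 / 0.04081 = 0.5224
β_Farrow = 0.03785 / 0.04081 = 0.9275
β_Jory = 0.07562 / 0.04081 = 1.8530
β_P = Σ w_i β_i = 0.35×1.9679 + 0.05×0.5224 + 0.36×0.9275 + 0.24×1.8530 = 1.4935
MRP = 10.2% − 3.2% = 7.00%
E(R_P) = R_f + β_P × MRP = 3.2% + 1.4935 × 7.0% = 13.65%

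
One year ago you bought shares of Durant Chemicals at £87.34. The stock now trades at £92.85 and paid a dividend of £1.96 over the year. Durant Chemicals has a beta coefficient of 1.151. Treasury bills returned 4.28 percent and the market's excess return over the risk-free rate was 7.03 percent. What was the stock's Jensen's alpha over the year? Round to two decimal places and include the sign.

-3.82%

Realised HPR = (P1 + D1 − P0) / P0 = (92.85 + 1.96 − 87.34) / 87.34 = 7.47 / 87.34 = 8.5528%
CAPM required = R_f + β·MRP = 4.28% + 1.151 × 7.03% = 12.37153%
α = realised − required = 8.5528% − 12.37153% = -3.82%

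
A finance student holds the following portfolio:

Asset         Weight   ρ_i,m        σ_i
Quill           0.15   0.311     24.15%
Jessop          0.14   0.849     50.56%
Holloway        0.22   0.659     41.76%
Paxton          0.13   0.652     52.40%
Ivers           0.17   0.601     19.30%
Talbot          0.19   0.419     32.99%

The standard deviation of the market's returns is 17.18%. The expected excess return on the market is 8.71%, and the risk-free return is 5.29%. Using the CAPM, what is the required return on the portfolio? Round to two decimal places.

16.56%

β_Quill = 0.311 × 24.15% / 17.18% = 0.4372
β_Jessop = 0.849 × 50.56% / 17.18% = 2.4986
β_Holloway = 0.659 × 41.76% / 17.18% = 1.6019
β_Paxton = 0.652 × 52.40% / 17.18% = 1.9886
β_Ivers = 0.601 × 19.30% / 17.18% = 0.6752
β_Talbot = 0.419 × 32.99% / 17.18% = 0.8046
β_P = Σ w_i β_i = 0.15×0.4372 + 0.14×2.4986 + 0.22×1.6019 + 0.13×1.9886 + 0.17×0.6752 + 0.19×0.8046 = 1.2940
E(R_P) = R_f + β_P × MRP = 5.29% + 1.2940 × 8.71% = 16.56%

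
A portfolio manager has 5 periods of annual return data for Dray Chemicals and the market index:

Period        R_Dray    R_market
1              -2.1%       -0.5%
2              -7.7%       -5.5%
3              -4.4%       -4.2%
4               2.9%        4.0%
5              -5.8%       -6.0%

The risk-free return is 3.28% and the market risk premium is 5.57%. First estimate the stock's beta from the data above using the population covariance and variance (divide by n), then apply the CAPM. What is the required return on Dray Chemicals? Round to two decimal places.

8.55%

Mean R_i = (-2.1 − 7.7 − 4.4 + 2.9 − 5.8) / 5 = -3.4200%
Mean R_m = (-0.5 − 5.5 − 4.2 + 4.0 − 6.0) / 5 = -2.4400%
Σ(R_i − R̄_i)(R_m − R̄_m) = 66.5560  ⇒  Cov = 66.5560 / 5 = 13.3112
Σ(R_m − R̄_m)² = 70.3720  ⇒  Var(R_m) = 70.3720 / 5 = 14.0744
β = Cov / Var(R_m) = 13.3112 / 14.0744 = 0.9458
E(R) = R_f + β × MRP = 3.28% + 0.9458 × 5.57% = 8.55%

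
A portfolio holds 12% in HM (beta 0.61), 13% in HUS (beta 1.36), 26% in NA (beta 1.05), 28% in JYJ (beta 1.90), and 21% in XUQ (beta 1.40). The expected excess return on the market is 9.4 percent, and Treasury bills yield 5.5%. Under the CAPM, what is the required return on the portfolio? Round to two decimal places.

18.18%

β_P = Σ w_i β_i = 0.12×0.61 + 0.13×1.36 + 0.26×1.05 + 0.28×1.90 + 0.21×1.40 = 1.3490
E(R_P) = R_f + β_P × MRP = 5.5% + 1.3490 × 9.4% = 18.18%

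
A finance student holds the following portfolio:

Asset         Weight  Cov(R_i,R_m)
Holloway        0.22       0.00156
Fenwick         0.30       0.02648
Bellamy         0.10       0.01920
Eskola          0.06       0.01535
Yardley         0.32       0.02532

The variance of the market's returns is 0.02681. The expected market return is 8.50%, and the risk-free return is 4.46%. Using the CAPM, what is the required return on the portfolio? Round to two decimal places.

7.36%

β_Holloway = 0.00156 / 0.02681 = 0.0582
β_Fenwick = 0.02648 / 0.02681 = 0.9877
β_Bellamy = 0.01920 / 0.02681 = 0.7162
β_Eskola = 0.01535 / 0.02681 = 0.5725
β_Yardley = 0.02532 / 0.02681 = 0.9444
β_P = Σ w_i β_i = 0.22×0.0582 + 0.30×0.9877 + 0.10×0.7162 + 0.06×0.5725 + 0.32×0.9444 = 0.7173
MRP = 8.50% − 4.46% = 4.04%
E(R_P) = R_f + β_P × MRP = 4.46% + 0.7173 × 4.04% = 7.36%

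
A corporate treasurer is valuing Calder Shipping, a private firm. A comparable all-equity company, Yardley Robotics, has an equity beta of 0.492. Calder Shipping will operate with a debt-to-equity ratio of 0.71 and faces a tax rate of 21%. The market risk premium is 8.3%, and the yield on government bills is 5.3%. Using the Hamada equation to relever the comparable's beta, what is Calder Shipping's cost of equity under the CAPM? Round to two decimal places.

11.67%

β_L = β_U × [1 + (1 − t)(D/E)] = 0.492 × [1 + (1 − 0.21) × 0.71]
    = 0.492 × [1 + 0.79 × 0.71] = 0.492 × 1.5609 = 0.7680
E(R) = R_f + β_L × MRP = 5.3% + 0.7680 × 8.3% = 11.67%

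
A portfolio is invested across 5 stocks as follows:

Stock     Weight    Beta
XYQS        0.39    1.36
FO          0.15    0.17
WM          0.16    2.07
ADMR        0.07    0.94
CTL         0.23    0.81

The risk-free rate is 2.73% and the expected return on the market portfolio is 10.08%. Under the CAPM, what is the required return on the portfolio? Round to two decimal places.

11.10%

β_P = Σ w_i β_i = 0.39×1.36 + 0.15×0.17 + 0.16×2.07 + 0.07×0.94 + 0.23×0.81 = 1.1392
MRP = 10.08% − 2.73% = 7.35%
E(R_P) = R_f + β_P × MRP = 2.73% + 1.1392 × 7.35% = 11.10%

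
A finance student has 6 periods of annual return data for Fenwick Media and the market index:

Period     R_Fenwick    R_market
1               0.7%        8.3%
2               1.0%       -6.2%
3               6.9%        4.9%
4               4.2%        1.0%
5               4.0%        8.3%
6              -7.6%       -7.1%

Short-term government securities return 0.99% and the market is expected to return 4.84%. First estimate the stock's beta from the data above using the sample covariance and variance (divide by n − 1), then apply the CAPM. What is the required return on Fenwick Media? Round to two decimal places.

2.78%

Mean R_i = (0.7 + 1.0 + 6.9 + 4.2 + 4.0 − 7.6) / 6 = 1.5333%
Mean R_m = (8.3 − 6.2 + 4.9 + 1.0 + 8.3 − 7.1) / 6 = 1.5333%
Σ(R_i − R̄_i)(R_m − R̄_m) = 110.6733  ⇒  Cov = 110.6733 / 5 = 22.1347
Σ(R_m − R̄_m)² = 237.5333  ⇒  Var(R_m) = 237.5333 / 5 = 47.5067
β = Cov / Var(R_m) = 22.1347 / 47.5067 = 0.4659
MRP = 4.84% − 0.99% = 3.85%
E(R) = R_f + β × MRP = 0.99% + 0.4659 × 3.85% = 2.78%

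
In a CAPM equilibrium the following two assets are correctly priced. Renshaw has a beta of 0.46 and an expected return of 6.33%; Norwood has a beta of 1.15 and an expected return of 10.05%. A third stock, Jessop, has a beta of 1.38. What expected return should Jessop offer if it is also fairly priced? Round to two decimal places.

MRP (SML slope) = (10.05% − 6.33%) / (1.15 − 0.46) = 3.72% / 0.69 = 5.3913%
R_f (intercept) = 6.33% − 0.46 × 5.3913% = 3.8500%
E(R_Jessop) = R_f + β × MRP = 3.8500% + 1.38 × 5.3913% = 11.29%

11.29%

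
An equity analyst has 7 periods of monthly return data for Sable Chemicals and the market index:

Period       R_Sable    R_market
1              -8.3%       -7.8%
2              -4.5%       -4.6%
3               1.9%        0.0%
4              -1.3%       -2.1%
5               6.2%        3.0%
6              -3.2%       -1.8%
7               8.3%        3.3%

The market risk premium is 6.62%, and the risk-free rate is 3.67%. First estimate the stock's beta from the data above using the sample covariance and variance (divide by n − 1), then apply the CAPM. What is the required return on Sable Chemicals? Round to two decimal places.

13.30%

Mean R_i = (-8.3 − 4.5 + 1.9 − 1.3 + 6.2 − 3.2 + 8.3) / 7 = -0.1286%
Mean R_m = (-7.8 − 4.6 + 0.0 − 2.1 + 3.0 − 1.8 + 3.3) / 7 = -1.4286%
Σ(R_i − R̄_i)(R_m − R̄_m) = 138.6343  ⇒  Cov = 138.6343 / 6 = 23.1057
Σ(R_m − R̄_m)² = 95.2543  ⇒  Var(R_m) = 95.2543 / 6 = 15.8757
β = Cov / Var(R_m) = 23.1057 / 15.8757 = 1.4554
E(R) = R_f + β × MRP = 3.67% + 1.4554 × 6.62% = 13.30%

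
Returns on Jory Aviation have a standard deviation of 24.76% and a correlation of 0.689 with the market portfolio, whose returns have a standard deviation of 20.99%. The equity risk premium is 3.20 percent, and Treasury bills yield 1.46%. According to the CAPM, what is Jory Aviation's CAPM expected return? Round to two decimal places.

β = ρ × σ_i / σ_m = 0.689 × 24.76% / 20.99% = 0.8128
E(R) = 1.46% + 0.8128 × 3.20% = 4.06%

4.06%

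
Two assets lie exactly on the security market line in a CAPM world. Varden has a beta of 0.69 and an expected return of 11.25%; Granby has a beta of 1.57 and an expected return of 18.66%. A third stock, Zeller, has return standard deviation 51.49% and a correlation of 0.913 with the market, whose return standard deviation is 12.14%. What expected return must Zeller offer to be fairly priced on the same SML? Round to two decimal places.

MRP = (18.66% − 11.25%) / (1.57 − 0.69) = 8.4205%
R_f = 11.25% − 0.69 × 8.4205% = 5.4399%
β_Zeller = ρ·σ_i/σ_m = 0.913 × 51.49 / 12.14 = 3.8724
E(R_Zeller) = R_f + β × MRP = 5.4399% + 3.8724 × 8.4205% = 38.05%

38.05%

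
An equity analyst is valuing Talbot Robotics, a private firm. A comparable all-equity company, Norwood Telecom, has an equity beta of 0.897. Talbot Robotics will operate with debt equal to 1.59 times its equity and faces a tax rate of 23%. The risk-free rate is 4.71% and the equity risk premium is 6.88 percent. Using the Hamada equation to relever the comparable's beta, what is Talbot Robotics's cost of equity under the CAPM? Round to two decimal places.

β_L = β_U × [1 + (1 − t)(D/E)] = 0.897 × [1 + (1 − 0.23) × 1.59]
    = 0.897 × [1 + 0.77 × 1.59] = 0.897 × 2.2243 = 1.9952
E(R) = R_f + β_L × MRP = 4.71% + 1.9952 × 6.88% = 18.44%

18.44%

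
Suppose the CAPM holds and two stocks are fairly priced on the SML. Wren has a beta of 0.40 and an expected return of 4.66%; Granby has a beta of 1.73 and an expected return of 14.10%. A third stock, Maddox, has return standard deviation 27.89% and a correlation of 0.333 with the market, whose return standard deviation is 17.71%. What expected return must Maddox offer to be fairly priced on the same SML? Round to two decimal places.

5.54%

MRP = (14.10% − 4.66%) / (1.73 − 0.40) = 7.0977%
R_f = 4.66% − 0.40 × 7.0977% = 1.8209%
β_Maddox = ρ·σ_i/σ_m = 0.333 × 27.89 / 17.71 = 0.5244
E(R_Maddox) = R_f + β × MRP = 1.8209% + 0.5244 × 7.0977% = 5.54%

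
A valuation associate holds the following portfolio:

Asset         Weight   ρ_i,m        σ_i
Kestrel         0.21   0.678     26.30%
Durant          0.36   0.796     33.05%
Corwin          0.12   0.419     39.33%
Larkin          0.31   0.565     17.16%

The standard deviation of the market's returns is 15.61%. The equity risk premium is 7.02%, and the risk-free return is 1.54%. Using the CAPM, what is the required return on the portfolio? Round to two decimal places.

9.72%

β_Kestrel = 0.678 × 26.30% / 15.61% = 1.1423
β_Durant = 0.796 × 33.05% / 15.61% = 1.6853
β_Corwin = 0.419 × 39.33% / 15.61% = 1.0557
β_Larkin = 0.565 × 17.16% / 15.61% = 0.6211
β_P = Σ w_i β_i = 0.21×1.1423 + 0.36×1.6853 + 0.12×1.0557 + 0.31×0.6211 = 1.1658
E(R_P) = R_f + β_P × MRP = 1.54% + 1.1658 × 7.02% = 9.72%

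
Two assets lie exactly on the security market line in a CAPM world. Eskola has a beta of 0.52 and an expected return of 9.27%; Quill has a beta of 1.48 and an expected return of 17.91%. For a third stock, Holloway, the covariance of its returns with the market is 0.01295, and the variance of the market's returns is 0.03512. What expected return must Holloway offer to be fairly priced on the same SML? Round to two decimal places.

MRP = (17.91% − 9.27%) / (1.48 − 0.52) = 9.0000%
R_f = 9.27% − 0.52 × 9.0000% = 4.5900%
β_Holloway = Cov / Var(R_m) = 0.01295 / 0.03512 = 0.3687
E(R_Holloway) = R_f + β × MRP = 4.5900% + 0.3687 × 9.0000% = 7.91%

7.91%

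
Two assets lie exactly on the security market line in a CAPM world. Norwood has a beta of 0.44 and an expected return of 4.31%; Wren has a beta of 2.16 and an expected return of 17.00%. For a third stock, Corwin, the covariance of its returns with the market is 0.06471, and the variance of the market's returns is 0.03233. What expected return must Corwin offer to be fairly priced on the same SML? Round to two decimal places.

15.83%

MRP = (17.00% − 4.31%) / (2.16 − 0.44) = 7.3779%
R_f = 4.31% − 0.44 × 7.3779% = 1.0637%
β_Corwin = Cov / Var(R_m) = 0.06471 / 0.03233 = 2.0015
E(R_Corwin) = R_f + β × MRP = 1.0637% + 2.0015 × 7.3779% = 15.83%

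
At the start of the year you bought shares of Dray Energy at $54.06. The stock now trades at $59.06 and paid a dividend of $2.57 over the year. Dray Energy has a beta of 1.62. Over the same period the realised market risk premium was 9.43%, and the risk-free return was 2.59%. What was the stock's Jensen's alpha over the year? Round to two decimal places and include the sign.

-3.86%

Realised HPR = (P1 + D1 − P0) / P0 = (59.06 + 2.57 − 54.06) / 54.06 = 7.57 / 54.06 = 14.0030%
CAPM required = R_f + β·MRP = 2.59% + 1.62 × 9.43% = 17.8666%
α = realised − required = 14.0030% − 17.8666% = -3.86%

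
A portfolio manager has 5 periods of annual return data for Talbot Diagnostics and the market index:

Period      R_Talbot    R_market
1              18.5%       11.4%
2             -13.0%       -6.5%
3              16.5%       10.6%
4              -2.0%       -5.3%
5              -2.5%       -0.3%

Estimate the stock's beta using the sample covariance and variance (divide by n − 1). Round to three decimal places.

1.525

Mean R_i = (18.5 − 13.0 + 16.5 − 2.0 − 2.5) / 5 = 3.5000%
Mean R_m = (11.4 − 6.5 + 10.6 − 5.3 − 0.3) / 5 = 1.9800%
Σ(R_i − R̄_i)(R_m − R̄_m) = 447.0000  ⇒  Cov = 447.0000 / 4 = 111.7500
Σ(R_m − R̄_m)² = 293.1480  ⇒  Var(R_m) = 293.1480 / 4 = 73.2870
β = Cov / Var(R_m) = 111.7500 / 73.2870 = 1.5248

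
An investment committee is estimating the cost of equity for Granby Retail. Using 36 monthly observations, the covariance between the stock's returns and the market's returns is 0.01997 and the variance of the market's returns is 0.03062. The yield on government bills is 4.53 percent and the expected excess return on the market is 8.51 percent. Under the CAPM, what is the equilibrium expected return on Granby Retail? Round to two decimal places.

10.08%

β = Cov(R_i, R_m) / Var(R_m) = 0.01997 / 0.03062 = 0.6522
E(R) = R_f + β × MRP = 4.53% + 0.6522 × 8.51% = 10.08%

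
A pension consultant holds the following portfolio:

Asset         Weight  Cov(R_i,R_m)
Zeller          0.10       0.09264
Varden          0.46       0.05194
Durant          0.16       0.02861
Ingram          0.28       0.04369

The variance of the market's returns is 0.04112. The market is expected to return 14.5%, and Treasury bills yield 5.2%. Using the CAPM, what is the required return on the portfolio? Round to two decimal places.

β_Zeller = 0.09264 / 0.04112 = 2.2529
β_Varden = 0.05194 / 0.04112 = 1.2631
β_Durant = 0.02861 / 0.04112 = 0.6958
β_Ingram = 0.04369 / 0.04112 = 1.0625
β_P = Σ w_i β_i = 0.10×2.2529 + 0.46×1.2631 + 0.16×0.6958 + 0.28×1.0625 = 1.2151
MRP = 14.5% − 5.2% = 9.30%
E(R_P) = R_f + β_P × MRP = 5.2% + 1.2151 × 9.3% = 16.50%

16.50%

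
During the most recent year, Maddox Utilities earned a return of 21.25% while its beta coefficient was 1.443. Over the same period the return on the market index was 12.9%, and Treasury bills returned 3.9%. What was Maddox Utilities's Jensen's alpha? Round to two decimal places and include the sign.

+4.36%

Market excess return = 12.9% − 3.9% = 9.00%
CAPM benchmark = R_f + β(R_m − R_f) = 3.9% + 1.443 × 9.0% = 16.8870%
α = actual − benchmark = 21.25% − 16.8870% = +4.36%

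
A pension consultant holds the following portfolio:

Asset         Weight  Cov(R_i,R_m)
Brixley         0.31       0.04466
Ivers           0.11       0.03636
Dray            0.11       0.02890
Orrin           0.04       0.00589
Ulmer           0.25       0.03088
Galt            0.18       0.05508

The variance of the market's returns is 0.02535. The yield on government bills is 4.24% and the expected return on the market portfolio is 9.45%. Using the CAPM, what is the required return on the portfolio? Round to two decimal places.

12.23%

β_Brixley = 0.04466 / 0.02535 = 1.7617
β_Ivers = 0.03636 / 0.02535 = 1.4343
β_Dray = 0.02890 / 0.02535 = 1.1400
β_Orrin = 0.00589 / 0.02535 = 0.2323
β_Ulmer = 0.03088 / 0.02535 = 1.2181
β_Galt = 0.05508 / 0.02535 = 2.1728
β_P = Σ w_i β_i = 0.31×1.7617 + 0.11×1.4343 + 0.11×1.1400 + 0.04×0.2323 + 0.25×1.2181 + 0.18×2.1728 = 1.5342
MRP = 9.45% − 4.24% = 5.21%
E(R_P) = R_f + β_P × MRP = 4.24% + 1.5342 × 5.21% = 12.23%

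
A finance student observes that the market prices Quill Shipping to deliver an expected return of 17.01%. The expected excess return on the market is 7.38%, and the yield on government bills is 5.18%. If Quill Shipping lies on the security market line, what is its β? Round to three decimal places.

1.603

β = (E(R) − R_f) / MRP = (17.01% − 5.18%) / 7.38% = 11.83% / 7.38% = 1.603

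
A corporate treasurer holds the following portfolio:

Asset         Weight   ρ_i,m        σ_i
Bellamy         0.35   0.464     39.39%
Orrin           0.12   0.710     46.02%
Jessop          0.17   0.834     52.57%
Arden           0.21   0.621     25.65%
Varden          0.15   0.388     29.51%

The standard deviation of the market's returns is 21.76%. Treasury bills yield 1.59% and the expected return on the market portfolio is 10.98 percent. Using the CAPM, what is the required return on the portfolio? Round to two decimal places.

β_Bellamy = 0.464 × 39.39% / 21.76% = 0.8399
β_Orrin = 0.710 × 46.02% / 21.76% = 1.5016
β_Jessop = 0.834 × 52.57% / 21.76% = 2.0149
β_Arden = 0.621 × 25.65% / 21.76% = 0.7320
β_Varden = 0.388 × 29.51% / 21.76% = 0.5262
β_P = Σ w_i β_i = 0.35×0.8399 + 0.12×1.5016 + 0.17×2.0149 + 0.21×0.7320 + 0.15×0.5262 = 1.0493
MRP = 10.98% − 1.59% = 9.39%
E(R_P) = R_f + β_P × MRP = 1.59% + 1.0493 × 9.39% = 11.44%

11.44%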